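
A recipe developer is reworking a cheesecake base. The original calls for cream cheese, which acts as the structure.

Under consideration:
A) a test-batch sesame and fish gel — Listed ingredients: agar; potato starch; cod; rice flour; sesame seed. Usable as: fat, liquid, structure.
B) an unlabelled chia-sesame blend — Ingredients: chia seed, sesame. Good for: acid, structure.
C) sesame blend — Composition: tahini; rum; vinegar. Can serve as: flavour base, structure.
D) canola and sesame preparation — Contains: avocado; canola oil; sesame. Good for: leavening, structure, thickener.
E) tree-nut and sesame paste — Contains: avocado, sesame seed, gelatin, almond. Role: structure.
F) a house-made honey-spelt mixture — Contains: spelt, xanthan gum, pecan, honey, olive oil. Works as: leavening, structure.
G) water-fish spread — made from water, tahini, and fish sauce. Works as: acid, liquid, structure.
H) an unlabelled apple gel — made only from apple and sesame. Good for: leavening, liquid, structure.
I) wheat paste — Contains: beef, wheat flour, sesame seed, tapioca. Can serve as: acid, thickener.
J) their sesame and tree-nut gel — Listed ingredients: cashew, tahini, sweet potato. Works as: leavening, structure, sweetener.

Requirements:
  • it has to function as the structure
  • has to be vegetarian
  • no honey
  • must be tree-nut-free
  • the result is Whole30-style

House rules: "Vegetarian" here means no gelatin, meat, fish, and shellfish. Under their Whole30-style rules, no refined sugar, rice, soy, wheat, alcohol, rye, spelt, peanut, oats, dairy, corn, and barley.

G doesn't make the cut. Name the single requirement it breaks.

usable as a structure: satisfied
vegetarian: has fish sauce — fails
Whole30-style: satisfied
tree-nut-free: satisfied
honey-free: satisfied

vegetarian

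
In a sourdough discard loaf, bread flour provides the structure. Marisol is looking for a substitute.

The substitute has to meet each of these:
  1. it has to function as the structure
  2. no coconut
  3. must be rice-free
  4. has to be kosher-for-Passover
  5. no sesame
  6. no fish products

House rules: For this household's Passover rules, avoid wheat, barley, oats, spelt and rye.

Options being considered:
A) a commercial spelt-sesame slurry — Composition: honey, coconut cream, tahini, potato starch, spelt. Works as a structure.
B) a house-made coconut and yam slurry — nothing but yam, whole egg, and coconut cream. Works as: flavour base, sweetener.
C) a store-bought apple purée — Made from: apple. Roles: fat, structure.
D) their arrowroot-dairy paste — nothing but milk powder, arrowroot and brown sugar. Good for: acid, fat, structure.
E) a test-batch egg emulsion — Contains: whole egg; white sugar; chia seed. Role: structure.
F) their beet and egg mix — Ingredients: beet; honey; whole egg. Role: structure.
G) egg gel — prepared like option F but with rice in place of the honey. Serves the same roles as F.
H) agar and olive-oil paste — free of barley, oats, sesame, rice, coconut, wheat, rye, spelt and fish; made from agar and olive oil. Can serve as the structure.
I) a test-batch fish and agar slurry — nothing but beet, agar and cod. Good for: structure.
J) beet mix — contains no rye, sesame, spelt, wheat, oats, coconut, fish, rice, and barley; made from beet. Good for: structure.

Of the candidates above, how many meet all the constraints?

6

A: has spelt, so not kosher-for-Passover; has coconut cream, so not coconut-free (and 1 more) — out
B: not usable as a structure; has coconut cream, so not coconut-free — no
C: works as a structure, no fish, kosher-for-Passover — OK
D: works as a structure, no fish, no rice — valid
E: only whole egg, white sugar and chia seed; none excluded — OK
F: every rule checks out — OK
G: has rice, so not rice-free — out
H: every rule checks out — valid
I: has cod, so not fish-free — no
J: works as a structure, no fish, no sesame — OK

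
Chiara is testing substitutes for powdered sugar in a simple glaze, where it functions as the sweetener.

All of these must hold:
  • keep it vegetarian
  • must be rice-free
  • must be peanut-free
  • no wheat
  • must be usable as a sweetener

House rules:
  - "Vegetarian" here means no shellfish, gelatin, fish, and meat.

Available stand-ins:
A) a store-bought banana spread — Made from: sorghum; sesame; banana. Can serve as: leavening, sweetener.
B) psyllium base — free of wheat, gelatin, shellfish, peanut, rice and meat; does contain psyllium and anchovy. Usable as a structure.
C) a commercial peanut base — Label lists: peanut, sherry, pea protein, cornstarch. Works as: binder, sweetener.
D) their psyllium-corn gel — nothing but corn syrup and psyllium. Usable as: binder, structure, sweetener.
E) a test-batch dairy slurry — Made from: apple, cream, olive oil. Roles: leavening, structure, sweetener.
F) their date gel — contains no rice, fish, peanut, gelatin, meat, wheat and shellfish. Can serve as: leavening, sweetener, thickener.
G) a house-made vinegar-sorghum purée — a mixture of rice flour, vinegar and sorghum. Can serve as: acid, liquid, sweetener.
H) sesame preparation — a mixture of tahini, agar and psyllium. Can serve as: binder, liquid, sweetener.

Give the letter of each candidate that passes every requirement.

A, D, E, F, H

A: only sesame, sorghum, and banana; none excluded — OK
B: not usable as a sweetener; has anchovy, so not vegetarian — out
C: has peanut, so not peanut-free — reject
D: only corn syrup and psyllium; none excluded — OK
E: every rule checks out — valid
F: no rice, vegetarian — OK
G: has rice flour, so not rice-free — reject
H: vegetarian, no peanut — OK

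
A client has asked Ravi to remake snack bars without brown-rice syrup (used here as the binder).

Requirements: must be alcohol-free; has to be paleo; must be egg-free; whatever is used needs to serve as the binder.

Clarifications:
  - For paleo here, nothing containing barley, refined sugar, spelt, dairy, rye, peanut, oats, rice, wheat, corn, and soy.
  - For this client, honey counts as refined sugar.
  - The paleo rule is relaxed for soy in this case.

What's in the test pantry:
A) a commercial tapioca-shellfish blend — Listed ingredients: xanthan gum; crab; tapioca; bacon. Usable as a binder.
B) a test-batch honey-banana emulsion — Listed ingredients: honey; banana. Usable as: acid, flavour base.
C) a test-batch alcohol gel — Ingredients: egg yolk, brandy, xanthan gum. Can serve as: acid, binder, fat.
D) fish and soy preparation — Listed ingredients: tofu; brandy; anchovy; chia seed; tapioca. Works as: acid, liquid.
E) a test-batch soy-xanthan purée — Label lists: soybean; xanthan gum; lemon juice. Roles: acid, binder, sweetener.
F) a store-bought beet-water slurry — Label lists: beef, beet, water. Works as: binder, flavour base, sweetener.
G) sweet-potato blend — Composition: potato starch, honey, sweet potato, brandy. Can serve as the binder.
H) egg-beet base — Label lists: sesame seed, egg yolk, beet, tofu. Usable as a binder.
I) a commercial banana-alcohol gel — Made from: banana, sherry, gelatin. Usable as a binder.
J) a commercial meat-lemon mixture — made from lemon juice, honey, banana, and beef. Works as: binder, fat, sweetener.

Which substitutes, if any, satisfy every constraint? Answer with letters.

A, E, F

A: all constraints satisfied — keep
B: not usable as a binder; has honey, so not paleo — no
C: has egg yolk, so not egg-free; has brandy, so not alcohol-free — reject
D: not usable as a binder; has brandy, so not alcohol-free — out
E: soy is permitted under the paleo carve-out; nothing else excluded — OK
F: no egg, no alcohol — keep
G: has honey, so not paleo; has brandy, so not alcohol-free — out
H: has egg yolk, so not egg-free — reject
I: has sherry, so not alcohol-free — no
J: has honey, so not paleo — reject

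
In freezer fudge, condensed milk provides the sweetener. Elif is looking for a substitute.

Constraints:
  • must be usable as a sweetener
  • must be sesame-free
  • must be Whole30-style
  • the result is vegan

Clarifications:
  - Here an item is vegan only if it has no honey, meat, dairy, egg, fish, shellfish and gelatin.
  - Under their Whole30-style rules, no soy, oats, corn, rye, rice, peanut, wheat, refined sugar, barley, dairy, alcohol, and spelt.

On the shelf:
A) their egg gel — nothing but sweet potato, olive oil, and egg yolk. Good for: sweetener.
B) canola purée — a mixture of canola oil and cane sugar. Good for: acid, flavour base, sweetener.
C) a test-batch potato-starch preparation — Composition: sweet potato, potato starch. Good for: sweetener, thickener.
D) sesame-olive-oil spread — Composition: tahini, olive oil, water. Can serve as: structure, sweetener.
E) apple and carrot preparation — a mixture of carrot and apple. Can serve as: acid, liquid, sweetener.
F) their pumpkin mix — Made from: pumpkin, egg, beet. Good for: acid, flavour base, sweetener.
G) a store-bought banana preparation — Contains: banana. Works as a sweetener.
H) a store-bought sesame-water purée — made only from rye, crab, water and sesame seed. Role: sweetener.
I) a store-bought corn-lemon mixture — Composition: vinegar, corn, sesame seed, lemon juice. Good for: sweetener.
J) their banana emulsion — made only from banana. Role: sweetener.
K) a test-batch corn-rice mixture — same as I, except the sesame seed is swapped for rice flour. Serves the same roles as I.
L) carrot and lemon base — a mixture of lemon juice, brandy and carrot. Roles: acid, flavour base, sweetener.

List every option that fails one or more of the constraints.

A, B, D, F, H, I, K, L

A: has egg yolk, so not vegan — no
B: has cane sugar, so not Whole30-style — no
C: no sesame, Whole30-style — OK
D: has tahini, so not sesame-free — reject
E: only apple and carrot; none excluded — keep
F: has egg, so not vegan — reject
G: only banana; none excluded — keep
H: has crab, so not vegan; has rye, so not Whole30-style (and 1 more) — reject
I: has corn, so not Whole30-style; has sesame seed, so not sesame-free — out
J: only banana; none excluded — valid
K: has corn, so not Whole30-style — no
L: has brandy, so not Whole30-style — out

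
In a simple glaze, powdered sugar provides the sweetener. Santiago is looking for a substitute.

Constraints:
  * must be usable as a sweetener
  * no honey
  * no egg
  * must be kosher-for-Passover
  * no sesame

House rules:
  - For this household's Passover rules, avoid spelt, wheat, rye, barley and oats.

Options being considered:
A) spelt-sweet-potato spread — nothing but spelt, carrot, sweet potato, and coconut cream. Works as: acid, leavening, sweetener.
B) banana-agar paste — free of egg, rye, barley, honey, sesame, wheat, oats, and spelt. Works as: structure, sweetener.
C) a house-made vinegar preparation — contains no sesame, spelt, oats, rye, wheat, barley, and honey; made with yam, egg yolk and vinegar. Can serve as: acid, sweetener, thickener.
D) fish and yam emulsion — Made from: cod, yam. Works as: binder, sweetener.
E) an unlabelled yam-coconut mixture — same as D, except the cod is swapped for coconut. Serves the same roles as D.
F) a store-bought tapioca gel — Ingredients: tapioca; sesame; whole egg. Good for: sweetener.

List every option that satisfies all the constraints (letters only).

A: has spelt, so not kosher-for-Passover — out
B: nothing on the exclusion list — OK
C: has egg yolk, so not egg-free — out
D: all constraints satisfied — OK
E: only coconut and yam; none excluded — keep
F: has whole egg, so not egg-free; has sesame, so not sesame-free — out

B, D, E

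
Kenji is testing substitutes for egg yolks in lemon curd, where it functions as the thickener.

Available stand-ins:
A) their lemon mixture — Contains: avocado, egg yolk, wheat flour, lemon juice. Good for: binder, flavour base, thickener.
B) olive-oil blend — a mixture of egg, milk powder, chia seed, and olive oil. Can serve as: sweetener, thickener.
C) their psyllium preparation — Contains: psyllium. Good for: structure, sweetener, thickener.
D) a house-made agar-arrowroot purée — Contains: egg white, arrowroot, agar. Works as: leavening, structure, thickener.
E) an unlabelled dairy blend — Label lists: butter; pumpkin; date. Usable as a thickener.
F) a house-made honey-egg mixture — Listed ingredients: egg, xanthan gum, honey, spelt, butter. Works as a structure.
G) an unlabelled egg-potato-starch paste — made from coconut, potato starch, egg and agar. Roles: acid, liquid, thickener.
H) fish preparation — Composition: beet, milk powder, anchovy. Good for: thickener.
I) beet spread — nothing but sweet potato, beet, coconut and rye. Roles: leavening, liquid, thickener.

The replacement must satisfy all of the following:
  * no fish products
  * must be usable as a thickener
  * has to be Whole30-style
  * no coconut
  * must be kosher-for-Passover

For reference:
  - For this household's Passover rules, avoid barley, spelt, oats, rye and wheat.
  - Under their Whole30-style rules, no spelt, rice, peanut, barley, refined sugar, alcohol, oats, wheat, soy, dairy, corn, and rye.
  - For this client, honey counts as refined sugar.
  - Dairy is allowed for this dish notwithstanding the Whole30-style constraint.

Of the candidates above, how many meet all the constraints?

A: has wheat flour, so not kosher-for-Passover; has wheat flour, so not Whole30-style — out
B: dairy is permitted under the Whole30-style carve-out; nothing else excluded — OK
C: all constraints satisfied — OK
D: only egg white, arrowroot, and agar; none excluded — keep
E: dairy is permitted under the Whole30-style carve-out; nothing else excluded — valid
F: not usable as a thickener; has spelt, so not kosher-for-Passover (and 1 more) — no
G: has coconut, so not coconut-free — out
H: has anchovy, so not fish-free — reject
I: has rye, so not kosher-for-Passover; has rye, so not Whole30-style (and 1 more) — no

4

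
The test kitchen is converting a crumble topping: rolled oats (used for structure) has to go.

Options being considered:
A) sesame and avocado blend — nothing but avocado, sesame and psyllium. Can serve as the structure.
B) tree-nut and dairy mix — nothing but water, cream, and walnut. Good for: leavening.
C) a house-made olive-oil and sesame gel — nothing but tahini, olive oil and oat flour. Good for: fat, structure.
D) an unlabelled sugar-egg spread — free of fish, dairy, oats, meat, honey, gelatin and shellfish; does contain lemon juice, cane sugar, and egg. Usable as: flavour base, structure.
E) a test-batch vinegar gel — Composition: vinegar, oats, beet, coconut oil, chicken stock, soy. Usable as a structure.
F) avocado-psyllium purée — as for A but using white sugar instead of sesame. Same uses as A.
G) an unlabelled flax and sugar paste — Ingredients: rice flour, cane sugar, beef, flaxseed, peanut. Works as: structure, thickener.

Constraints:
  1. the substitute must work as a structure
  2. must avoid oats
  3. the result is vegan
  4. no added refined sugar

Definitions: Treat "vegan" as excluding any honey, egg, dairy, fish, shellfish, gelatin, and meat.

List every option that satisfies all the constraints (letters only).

A

A: works as a structure, no oats, no refined sugar — OK
B: not usable as a structure; has cream, so not vegan — reject
C: has oat flour, so not oat-free — out
D: has egg, so not vegan; has cane sugar, so not no-added-sugar — out
E: has chicken stock, so not vegan; has oats, so not oat-free — reject
F: has white sugar, so not no-added-sugar — no
G: has beef, so not vegan; has cane sugar, so not no-added-sugar — out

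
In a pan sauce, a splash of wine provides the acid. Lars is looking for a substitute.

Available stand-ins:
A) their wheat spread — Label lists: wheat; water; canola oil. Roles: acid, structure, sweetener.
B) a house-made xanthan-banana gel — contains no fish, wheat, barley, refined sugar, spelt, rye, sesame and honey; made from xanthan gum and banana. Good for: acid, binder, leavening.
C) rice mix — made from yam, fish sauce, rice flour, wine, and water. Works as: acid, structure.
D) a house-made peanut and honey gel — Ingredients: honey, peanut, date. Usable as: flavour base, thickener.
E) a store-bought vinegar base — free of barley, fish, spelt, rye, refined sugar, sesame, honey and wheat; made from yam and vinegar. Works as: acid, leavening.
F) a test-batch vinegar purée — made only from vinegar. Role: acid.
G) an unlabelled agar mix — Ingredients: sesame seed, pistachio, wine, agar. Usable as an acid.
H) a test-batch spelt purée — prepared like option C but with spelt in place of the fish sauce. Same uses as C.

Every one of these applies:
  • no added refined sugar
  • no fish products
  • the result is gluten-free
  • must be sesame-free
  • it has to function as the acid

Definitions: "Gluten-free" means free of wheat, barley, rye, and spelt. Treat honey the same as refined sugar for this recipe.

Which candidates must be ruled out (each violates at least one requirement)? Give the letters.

A, C, D, G, H

A: has wheat, so not gluten-free — no
B: works as an acid, no fish, no-added-sugar — OK
C: has fish sauce, so not fish-free — reject
D: not usable as an acid; has honey, so not no-added-sugar — out
E: no fish, no-added-sugar — valid
F: only vinegar; none excluded — valid
G: has sesame seed, so not sesame-free — out
H: has spelt, so not gluten-free — out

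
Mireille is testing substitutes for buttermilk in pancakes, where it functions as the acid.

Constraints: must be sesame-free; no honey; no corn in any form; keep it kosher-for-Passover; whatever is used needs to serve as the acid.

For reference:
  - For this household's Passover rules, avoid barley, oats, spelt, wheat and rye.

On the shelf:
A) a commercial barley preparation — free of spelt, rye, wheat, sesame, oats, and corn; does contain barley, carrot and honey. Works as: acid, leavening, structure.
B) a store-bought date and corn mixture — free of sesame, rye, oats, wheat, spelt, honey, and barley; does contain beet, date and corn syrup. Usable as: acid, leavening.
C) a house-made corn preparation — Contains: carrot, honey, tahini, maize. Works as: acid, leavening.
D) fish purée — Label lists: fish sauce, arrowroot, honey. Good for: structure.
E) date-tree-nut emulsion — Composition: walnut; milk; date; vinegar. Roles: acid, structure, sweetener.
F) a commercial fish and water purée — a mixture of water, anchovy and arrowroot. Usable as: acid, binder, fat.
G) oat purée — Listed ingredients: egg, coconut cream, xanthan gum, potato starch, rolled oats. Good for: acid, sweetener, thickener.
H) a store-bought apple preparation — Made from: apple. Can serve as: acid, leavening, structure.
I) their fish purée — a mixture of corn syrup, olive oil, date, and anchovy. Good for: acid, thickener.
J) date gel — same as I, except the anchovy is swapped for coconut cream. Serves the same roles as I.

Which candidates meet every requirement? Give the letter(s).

E, F, H

A: has barley, so not kosher-for-Passover; has honey, so not honey-free — reject
B: has corn syrup, so not corn-free — no
C: has maize, so not corn-free; has tahini, so not sesame-free (and 1 more) — out
D: not usable as an acid; has honey, so not honey-free — no
E: milk and walnut etc. — none of it excluded — keep
F: works as an acid, kosher-for-Passover, no honey — valid
G: has rolled oats, so not kosher-for-Passover — reject
H: works as an acid, no corn, kosher-for-Passover — keep
I: has corn syrup, so not corn-free — no
J: has corn syrup, so not corn-free — out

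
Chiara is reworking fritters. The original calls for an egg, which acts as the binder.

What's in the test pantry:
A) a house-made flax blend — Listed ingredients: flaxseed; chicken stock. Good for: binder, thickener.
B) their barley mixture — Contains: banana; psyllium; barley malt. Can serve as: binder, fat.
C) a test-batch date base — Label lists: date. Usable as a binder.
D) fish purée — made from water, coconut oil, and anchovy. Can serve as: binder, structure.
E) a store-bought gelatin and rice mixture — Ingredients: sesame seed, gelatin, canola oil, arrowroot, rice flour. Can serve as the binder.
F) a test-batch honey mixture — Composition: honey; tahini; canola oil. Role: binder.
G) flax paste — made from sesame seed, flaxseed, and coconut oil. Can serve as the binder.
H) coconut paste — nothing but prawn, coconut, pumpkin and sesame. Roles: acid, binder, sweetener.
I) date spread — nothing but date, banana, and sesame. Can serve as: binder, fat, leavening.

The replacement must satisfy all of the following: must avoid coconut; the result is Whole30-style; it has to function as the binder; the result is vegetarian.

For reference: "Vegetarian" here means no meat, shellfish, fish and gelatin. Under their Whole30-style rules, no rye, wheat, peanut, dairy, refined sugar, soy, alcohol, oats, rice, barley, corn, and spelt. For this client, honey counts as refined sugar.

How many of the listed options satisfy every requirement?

A: has chicken stock, so not vegetarian — reject
B: has barley malt, so not Whole30-style — no
C: every rule checks out — OK
D: has anchovy, so not vegetarian; has coconut oil, so not coconut-free — reject
E: has gelatin, so not vegetarian; has rice flour, so not Whole30-style — out
F: has honey, so not Whole30-style — reject
G: has coconut oil, so not coconut-free — out
H: has prawn, so not vegetarian; has coconut, so not coconut-free — reject
I: only sesame, date, and banana; none excluded — OK

2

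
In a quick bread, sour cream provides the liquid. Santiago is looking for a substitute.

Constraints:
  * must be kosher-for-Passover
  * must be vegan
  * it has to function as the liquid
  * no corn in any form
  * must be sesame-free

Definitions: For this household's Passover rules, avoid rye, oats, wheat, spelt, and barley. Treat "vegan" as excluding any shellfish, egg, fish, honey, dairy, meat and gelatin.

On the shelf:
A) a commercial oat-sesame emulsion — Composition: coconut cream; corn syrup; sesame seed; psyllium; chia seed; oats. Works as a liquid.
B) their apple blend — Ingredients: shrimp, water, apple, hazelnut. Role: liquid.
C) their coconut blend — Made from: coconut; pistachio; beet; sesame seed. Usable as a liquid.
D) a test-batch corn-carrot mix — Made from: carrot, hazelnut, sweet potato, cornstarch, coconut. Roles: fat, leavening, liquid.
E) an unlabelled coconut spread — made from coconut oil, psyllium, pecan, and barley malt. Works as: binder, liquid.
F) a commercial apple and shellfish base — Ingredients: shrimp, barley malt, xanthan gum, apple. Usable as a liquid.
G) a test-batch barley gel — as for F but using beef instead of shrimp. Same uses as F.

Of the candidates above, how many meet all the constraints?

A: has oats, so not kosher-for-Passover; has sesame seed, so not sesame-free (and 1 more) — out
B: has shrimp, so not vegan — reject
C: has sesame seed, so not sesame-free — reject
D: has cornstarch, so not corn-free — out
E: has barley malt, so not kosher-for-Passover — reject
F: has barley malt, so not kosher-for-Passover; has shrimp, so not vegan — no
G: has barley malt, so not kosher-for-Passover; has beef, so not vegan — reject

0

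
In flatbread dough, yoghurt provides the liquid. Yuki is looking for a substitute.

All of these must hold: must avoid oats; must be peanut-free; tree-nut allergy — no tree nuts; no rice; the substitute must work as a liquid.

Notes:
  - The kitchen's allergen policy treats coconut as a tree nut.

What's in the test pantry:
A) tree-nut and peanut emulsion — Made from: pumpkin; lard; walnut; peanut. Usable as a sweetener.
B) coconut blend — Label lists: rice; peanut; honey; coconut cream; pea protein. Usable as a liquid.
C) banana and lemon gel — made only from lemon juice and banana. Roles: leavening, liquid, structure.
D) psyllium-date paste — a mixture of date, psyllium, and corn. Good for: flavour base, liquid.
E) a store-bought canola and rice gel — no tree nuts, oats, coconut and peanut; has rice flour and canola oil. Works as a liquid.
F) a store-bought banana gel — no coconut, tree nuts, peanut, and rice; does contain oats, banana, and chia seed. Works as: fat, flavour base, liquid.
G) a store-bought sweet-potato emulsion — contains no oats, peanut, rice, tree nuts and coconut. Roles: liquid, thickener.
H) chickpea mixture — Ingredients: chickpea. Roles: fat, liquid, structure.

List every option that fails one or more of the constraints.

A: not usable as a liquid; has walnut, so not tree-nut-free (and 1 more) — out
B: has coconut cream, so not tree-nut-free; has peanut, so not peanut-free (and 1 more) — reject
C: all constraints satisfied — keep
D: nothing on the exclusion list — keep
E: has rice flour, so not rice-free — no
F: has oats, so not oat-free — reject
G: works as a liquid, no rice, no peanut — OK
H: every rule checks out — keep

A, B, E, F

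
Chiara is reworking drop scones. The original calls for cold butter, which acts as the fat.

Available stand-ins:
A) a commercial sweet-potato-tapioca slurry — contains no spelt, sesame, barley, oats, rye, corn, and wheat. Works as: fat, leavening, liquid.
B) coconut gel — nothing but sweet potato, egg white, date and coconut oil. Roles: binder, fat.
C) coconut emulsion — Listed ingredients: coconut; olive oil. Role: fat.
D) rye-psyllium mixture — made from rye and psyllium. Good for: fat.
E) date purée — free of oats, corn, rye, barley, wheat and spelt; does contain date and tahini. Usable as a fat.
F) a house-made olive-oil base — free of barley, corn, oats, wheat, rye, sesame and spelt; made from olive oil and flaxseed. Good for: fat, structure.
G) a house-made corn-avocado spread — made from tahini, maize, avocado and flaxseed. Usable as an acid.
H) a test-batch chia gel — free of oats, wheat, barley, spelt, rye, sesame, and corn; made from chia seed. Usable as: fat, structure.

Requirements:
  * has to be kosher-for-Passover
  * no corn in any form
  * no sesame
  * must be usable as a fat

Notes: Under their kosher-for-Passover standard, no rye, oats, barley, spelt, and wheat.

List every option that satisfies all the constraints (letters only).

A: no corn, kosher-for-Passover — valid
B: coconut oil and egg white etc. — none of it excluded — valid
C: all constraints satisfied — valid
D: has rye, so not kosher-for-Passover — out
E: has tahini, so not sesame-free — out
F: works as a fat, no corn, no sesame — OK
G: not usable as a fat; has tahini, so not sesame-free (and 1 more) — reject
H: works as a fat, no sesame, no corn — OK

A, B, C, F, H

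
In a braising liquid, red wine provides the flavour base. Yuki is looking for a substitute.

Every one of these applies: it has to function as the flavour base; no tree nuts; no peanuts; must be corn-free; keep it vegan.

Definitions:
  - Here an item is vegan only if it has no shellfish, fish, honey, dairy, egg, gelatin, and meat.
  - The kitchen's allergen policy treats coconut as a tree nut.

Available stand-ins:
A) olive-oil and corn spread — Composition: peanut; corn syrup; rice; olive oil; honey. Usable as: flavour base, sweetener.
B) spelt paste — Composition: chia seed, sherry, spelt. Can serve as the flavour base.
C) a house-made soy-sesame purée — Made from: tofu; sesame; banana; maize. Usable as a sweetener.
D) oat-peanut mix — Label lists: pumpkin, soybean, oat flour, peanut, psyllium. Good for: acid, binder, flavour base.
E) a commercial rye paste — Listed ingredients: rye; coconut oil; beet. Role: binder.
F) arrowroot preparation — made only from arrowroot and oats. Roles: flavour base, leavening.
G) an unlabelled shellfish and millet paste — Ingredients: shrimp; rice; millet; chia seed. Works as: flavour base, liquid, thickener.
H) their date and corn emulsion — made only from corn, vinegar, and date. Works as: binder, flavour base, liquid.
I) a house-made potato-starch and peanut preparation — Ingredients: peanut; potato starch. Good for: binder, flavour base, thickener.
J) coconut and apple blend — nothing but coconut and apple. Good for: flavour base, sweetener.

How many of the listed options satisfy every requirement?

A: has honey, so not vegan; has corn syrup, so not corn-free (and 1 more) — no
B: only sherry, spelt and chia seed; none excluded — keep
C: not usable as a flavour base; has maize, so not corn-free — no
D: has peanut, so not peanut-free — reject
E: not usable as a flavour base; has coconut oil, so not tree-nut-free — out
F: tree-nut-free, no peanut — valid
G: has shrimp, so not vegan — out
H: has corn, so not corn-free — out
I: has peanut, so not peanut-free — reject
J: has coconut, so not tree-nut-free — reject

2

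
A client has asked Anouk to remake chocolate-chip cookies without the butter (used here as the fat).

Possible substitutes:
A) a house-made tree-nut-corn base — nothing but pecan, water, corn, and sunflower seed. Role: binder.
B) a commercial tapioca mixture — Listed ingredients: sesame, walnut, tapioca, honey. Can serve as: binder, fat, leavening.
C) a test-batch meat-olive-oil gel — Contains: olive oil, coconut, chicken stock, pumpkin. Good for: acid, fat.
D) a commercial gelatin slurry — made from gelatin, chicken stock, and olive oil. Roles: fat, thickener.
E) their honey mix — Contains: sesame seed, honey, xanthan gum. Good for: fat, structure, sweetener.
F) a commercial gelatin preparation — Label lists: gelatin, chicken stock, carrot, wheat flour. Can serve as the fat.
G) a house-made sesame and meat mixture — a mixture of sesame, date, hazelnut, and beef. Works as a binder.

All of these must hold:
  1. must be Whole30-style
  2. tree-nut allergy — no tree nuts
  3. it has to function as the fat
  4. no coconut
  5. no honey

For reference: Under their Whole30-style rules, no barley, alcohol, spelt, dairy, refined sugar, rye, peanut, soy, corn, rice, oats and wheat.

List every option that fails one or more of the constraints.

A: not usable as a fat; has corn, so not Whole30-style (and 1 more) — reject
B: has walnut, so not tree-nut-free; has honey, so not honey-free — out
C: has coconut, so not coconut-free — no
D: only gelatin, chicken stock, and olive oil; none excluded — OK
E: has honey, so not honey-free — reject
F: has wheat flour, so not Whole30-style — no
G: not usable as a fat; has hazelnut, so not tree-nut-free — no

A, B, C, E, F, G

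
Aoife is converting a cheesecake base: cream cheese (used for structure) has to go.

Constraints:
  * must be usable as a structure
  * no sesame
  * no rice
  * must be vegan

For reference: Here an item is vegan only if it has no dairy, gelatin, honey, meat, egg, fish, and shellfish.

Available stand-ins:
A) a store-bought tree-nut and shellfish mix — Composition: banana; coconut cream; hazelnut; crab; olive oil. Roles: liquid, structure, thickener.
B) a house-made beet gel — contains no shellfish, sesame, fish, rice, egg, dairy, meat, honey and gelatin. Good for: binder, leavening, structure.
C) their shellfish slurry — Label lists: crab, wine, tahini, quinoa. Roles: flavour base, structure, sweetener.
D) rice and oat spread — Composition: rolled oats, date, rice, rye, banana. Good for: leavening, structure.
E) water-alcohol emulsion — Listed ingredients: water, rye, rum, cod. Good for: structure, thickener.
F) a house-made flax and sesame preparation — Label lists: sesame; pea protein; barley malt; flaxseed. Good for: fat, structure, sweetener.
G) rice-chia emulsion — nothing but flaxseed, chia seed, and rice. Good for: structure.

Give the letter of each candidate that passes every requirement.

B

A: has crab, so not vegan — out
B: nothing on the exclusion list — keep
C: has crab, so not vegan; has tahini, so not sesame-free — reject
D: has rice, so not rice-free — no
E: has cod, so not vegan — out
F: has sesame, so not sesame-free — reject
G: has rice, so not rice-free — reject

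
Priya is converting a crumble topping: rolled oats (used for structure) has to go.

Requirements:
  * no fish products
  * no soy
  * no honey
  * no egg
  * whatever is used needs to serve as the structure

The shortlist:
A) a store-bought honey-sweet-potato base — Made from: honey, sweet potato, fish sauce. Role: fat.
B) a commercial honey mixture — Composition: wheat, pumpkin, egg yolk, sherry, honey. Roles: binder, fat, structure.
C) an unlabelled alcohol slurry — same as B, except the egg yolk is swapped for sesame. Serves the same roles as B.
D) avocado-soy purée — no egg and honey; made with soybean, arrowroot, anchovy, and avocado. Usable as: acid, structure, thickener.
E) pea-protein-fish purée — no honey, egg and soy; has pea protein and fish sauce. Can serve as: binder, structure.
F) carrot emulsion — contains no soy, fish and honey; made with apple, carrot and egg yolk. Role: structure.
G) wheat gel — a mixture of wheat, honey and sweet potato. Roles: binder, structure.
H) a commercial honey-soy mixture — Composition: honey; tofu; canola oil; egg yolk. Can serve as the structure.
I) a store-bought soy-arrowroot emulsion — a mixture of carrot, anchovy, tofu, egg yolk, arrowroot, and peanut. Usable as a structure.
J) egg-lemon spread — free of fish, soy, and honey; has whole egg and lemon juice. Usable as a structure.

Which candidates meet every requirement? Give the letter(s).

none

A: not usable as a structure; has fish sauce, so not fish-free (and 1 more) — out
B: has egg yolk, so not egg-free; has honey, so not honey-free — out
C: has honey, so not honey-free — reject
D: has anchovy, so not fish-free; has soybean, so not soy-free — no
E: has fish sauce, so not fish-free — reject
F: has egg yolk, so not egg-free — reject
G: has honey, so not honey-free — no
H: has egg yolk, so not egg-free; has honey, so not honey-free (and 1 more) — no
I: has anchovy, so not fish-free; has egg yolk, so not egg-free (and 1 more) — no
J: has whole egg, so not egg-free — no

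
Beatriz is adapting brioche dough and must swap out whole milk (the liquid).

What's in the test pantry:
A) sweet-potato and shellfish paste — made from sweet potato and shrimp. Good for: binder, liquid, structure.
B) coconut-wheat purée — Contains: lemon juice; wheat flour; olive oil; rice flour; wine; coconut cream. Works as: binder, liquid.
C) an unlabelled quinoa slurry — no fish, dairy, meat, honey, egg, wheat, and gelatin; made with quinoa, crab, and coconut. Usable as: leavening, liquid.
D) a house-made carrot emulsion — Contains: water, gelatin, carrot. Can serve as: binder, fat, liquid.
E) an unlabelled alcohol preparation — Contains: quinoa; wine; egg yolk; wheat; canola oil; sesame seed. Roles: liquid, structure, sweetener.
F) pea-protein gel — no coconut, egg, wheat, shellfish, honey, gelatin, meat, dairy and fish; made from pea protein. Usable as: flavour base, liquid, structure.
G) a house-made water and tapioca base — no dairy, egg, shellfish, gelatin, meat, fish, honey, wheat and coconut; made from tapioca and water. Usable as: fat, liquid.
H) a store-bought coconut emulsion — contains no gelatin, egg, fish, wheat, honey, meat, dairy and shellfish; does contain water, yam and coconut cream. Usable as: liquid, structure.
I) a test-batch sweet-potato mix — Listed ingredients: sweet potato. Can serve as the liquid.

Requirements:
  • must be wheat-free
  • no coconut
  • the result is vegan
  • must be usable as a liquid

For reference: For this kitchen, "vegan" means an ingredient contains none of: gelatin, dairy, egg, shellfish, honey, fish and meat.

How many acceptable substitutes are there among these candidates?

3

A: has shrimp, so not vegan — no
B: has wheat flour, so not wheat-free; has coconut cream, so not coconut-free — out
C: has crab, so not vegan; has coconut, so not coconut-free — no
D: has gelatin, so not vegan — out
E: has egg yolk, so not vegan; has wheat, so not wheat-free — out
F: nothing on the exclusion list — keep
G: vegan, no coconut — valid
H: has coconut cream, so not coconut-free — no
I: works as a liquid, no wheat, no coconut — OK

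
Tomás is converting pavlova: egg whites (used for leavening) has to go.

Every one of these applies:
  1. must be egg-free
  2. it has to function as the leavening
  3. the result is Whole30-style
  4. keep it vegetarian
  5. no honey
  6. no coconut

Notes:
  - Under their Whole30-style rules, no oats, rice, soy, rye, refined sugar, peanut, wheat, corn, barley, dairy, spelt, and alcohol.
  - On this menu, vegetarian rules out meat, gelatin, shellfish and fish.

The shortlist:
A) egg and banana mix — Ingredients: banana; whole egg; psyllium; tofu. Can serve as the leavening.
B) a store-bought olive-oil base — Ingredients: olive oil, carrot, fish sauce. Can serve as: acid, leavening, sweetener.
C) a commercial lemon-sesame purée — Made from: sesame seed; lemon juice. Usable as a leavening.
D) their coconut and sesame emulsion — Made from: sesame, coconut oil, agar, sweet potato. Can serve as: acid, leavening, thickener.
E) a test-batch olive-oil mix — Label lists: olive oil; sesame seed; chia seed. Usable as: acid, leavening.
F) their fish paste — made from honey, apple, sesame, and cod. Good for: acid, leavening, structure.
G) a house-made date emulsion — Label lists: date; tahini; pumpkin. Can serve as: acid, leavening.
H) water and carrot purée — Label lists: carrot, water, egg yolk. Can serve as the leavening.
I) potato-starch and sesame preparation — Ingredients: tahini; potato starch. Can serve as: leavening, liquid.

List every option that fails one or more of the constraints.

A, B, D, F, H

A: has tofu, so not Whole30-style; has whole egg, so not egg-free — reject
B: has fish sauce, so not vegetarian — no
C: works as a leavening, no honey, no egg — valid
D: has coconut oil, so not coconut-free — no
E: works as a leavening, no honey, no egg — OK
F: has cod, so not vegetarian; has honey, so not honey-free — out
G: only tahini, date, and pumpkin; none excluded — OK
H: has egg yolk, so not egg-free — reject
I: nothing on the exclusion list — valid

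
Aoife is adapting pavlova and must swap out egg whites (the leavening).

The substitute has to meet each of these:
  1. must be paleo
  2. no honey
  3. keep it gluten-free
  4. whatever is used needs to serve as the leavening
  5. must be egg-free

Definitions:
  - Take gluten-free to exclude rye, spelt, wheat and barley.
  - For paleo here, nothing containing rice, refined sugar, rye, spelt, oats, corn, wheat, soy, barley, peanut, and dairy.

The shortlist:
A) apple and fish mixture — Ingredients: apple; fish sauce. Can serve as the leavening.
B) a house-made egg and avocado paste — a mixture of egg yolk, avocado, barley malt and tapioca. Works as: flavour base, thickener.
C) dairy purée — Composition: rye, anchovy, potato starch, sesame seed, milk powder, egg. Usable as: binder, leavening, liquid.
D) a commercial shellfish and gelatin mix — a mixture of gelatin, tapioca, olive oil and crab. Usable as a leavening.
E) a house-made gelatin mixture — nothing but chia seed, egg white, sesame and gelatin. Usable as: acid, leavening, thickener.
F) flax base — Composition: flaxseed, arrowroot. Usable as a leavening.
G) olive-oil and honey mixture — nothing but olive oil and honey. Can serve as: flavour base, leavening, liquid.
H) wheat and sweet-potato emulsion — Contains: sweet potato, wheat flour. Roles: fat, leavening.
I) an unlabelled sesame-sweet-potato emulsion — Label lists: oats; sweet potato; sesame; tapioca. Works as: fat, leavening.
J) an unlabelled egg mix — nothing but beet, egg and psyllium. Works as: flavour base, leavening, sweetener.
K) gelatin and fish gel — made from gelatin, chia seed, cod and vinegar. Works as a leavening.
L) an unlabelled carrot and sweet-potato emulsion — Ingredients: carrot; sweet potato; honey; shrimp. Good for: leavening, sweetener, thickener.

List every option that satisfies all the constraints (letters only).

A, D, F, K

A: works as a leavening, no honey, paleo — keep
B: not usable as a leavening; has barley malt, so not gluten-free (and 2 more) — reject
C: has rye, so not gluten-free; has milk powder, so not paleo (and 1 more) — out
D: works as a leavening, no honey, paleo — valid
E: has egg white, so not egg-free — no
F: all constraints satisfied — OK
G: has honey, so not honey-free — no
H: has wheat flour, so not gluten-free; has wheat flour, so not paleo — out
I: has oats, so not paleo — no
J: has egg, so not egg-free — no
K: cod and gelatin etc. — none of it excluded — valid
L: has honey, so not honey-free — no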